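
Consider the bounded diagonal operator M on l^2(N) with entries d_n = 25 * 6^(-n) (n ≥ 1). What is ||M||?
||M|| = 25/6 (attained at n = 1)

For M diagonal, ||M|| = sup_n |d_n|. The sequence d_n = 25 * 6^(-n) is positive and strictly decreasing (ratio 6^(-1) < 1), so the supremum is d_1 = 25/6. Hence ||M|| = 25/6.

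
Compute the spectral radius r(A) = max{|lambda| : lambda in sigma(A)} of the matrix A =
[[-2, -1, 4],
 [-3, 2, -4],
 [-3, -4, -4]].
r(A) ≈ 5.1817

The eigenvalues of A are the roots of its characteristic polynomial. With M = A (coefficients from the trace, the sum of principal 2x2 minors, and det A):
  p(λ) = det(λ I - M) = λ^3 + 4λ^2 - 11λ - 120.
No integer candidate from the rational root theorem (±divisors of 120) is a root, so the roots are irrational. The cubic discriminant is Δ = -255780 < 0, so there is one real root and a complex-conjugate pair. p(4) = -36 and p(5) = 50 have opposite signs, so a root lies in (4, 5); Newton's method refines it to λ ≈ 4.4692. Dividing out (λ - (4.4692)) leaves approximately λ^2 + 8.4692λ + 26.8505. For λ^2 + 8.4692λ + 26.8505 the discriminant is -35.6747. It is negative, so the remaining roots are the complex-conjugate pair λ ≈ -4.2346 ± 2.9864i. Their product equals the constant term, so |λ|^2 ≈ 26.8505 and |λ| ≈ 5.1817.
Thus the eigenvalues (to 4 decimals) are 4.4692 (modulus 4.4692); -4.2346 ± 2.9864i (modulus 5.1817). The spectral radius is the largest modulus: r(A) ≈ 5.1817. (Cross-check: r(A) ≤ ||A||_2 ≈ 7.5514; equality holds whenever A is normal, though it can also hold for some non-normal A.)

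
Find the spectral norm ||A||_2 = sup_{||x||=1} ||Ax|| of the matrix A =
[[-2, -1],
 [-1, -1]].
||A||_2 = sqrt((7 + sqrt(45))/2) ≈ 2.618 (= sqrt(largest eigenvalue of A^T A))

||A||_2 = sigma_max(A) = sqrt(lambda_max(A^T A)). Form the symmetric matrix M = A^T A =
[[5, 3],
 [3, 2]].
Its characteristic polynomial (trace, determinant of M give the coefficients) is
  p(λ) = det(λ I - M) = λ^2 - 7λ + 1.
For λ^2 - 7λ + 1 the discriminant is 45. It is nonnegative but not a perfect square, so the roots are real and irrational: λ = (7 ± sqrt(45))/2 ≈ 6.8541, 0.1459.
So the eigenvalues of A^T A are ≈ 0.1459, 6.8541 (all ≥ 0, as they must be for A^T A). The largest is λ_max = (7 + sqrt(45))/2 ≈ 6.8541, hence ||A||_2 = sqrt(λ_max) = sqrt((7 + sqrt(45))/2) ≈ 2.618.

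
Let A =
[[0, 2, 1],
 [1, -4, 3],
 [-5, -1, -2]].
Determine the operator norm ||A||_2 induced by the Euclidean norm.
||A||_2 ≈ 5.9398 (= sqrt(largest eigenvalue of A^T A))

||A||_2 = sigma_max(A) = sqrt(lambda_max(A^T A)). Form the symmetric matrix M = A^T A =
[[26, 1, 13],
 [1, 21, -8],
 [13, -8, 14]].
Its characteristic polynomial (trace, sum of principal 2x2 minors, determinant of M give the coefficients) is
  p(λ) = det(λ I - M) = λ^3 - 61λ^2 + 970λ - 2209.
No integer candidate from the rational root theorem (±divisors of 2209) is a root, so the roots are irrational. The cubic discriminant is Δ = 65758937 > 0, so there are three distinct real roots. p(2) = -505 and p(3) = 179 have opposite signs, so a root lies in (2, 3); Newton's method refines it to λ ≈ 2.7227. p(22) = 255 and p(23) = -1 have opposite signs, so a root lies in (22, 23); Newton's method refines it to λ ≈ 22.996. p(35) = -109 and p(36) = 311 have opposite signs, so a root lies in (35, 36); Newton's method refines it to λ ≈ 35.2813. Check (Vieta): the three roots sum to 61, matching tr M = 61.
So the eigenvalues of A^T A are ≈ 2.7227, 22.996, 35.2813 (all ≥ 0, as they must be for A^T A). The largest is λ_max ≈ 35.2813, hence ||A||_2 = sqrt(λ_max) ≈ 5.9398.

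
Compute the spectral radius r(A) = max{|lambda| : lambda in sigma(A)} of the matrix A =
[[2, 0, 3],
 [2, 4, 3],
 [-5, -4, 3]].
r(A) ≈ 6.1635

The eigenvalues of A are the roots of its characteristic polynomial. With M = A (coefficients from the trace, the sum of principal 2x2 minors, and det A):
  p(λ) = det(λ I - M) = λ^3 - 9λ^2 + 53λ - 84.
No integer candidate from the rational root theorem (±divisors of 84) is a root, so the roots are irrational. The cubic discriminant is Δ = -82211 < 0, so there is one real root and a complex-conjugate pair. p(2) = -6 and p(3) = 21 have opposite signs, so a root lies in (2, 3); Newton's method refines it to λ ≈ 2.2112. Dividing out (λ - (2.2112)) leaves approximately λ^2 - 6.7888λ + 37.9887. For λ^2 - 6.7888λ + 37.9887 the discriminant is -105.8667. It is negative, so the remaining roots are the complex-conjugate pair λ ≈ 3.3944 ± 5.1446i. Their product equals the constant term, so |λ|^2 ≈ 37.9887 and |λ| ≈ 6.1635.
Thus the eigenvalues (to 4 decimals) are 2.2112 (modulus 2.2112); 3.3944 ± 5.1446i (modulus 6.1635). The spectral radius is the largest modulus: r(A) ≈ 6.1635. (Cross-check: r(A) ≤ ||A||_2 ≈ 7.7872; equality holds whenever A is normal, though it can also hold for some non-normal A.)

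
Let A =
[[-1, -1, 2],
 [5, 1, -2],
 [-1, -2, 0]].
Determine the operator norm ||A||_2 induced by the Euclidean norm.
||A||_2 ≈ 5.9595 (= sqrt(largest eigenvalue of A^T A))

||A||_2 = sigma_max(A) = sqrt(lambda_max(A^T A)). Form the symmetric matrix M = A^T A =
[[27, 8, -12],
 [8, 6, -4],
 [-12, -4, 8]].
Its characteristic polynomial (trace, sum of principal 2x2 minors, determinant of M give the coefficients) is
  p(λ) = det(λ I - M) = λ^3 - 41λ^2 + 202λ - 256.
No integer candidate from the rational root theorem (±divisors of 256) is a root, so the roots are irrational. The cubic discriminant is Δ = 1440772 > 0, so there are three distinct real roots. p(2) = -8 and p(3) = 8 have opposite signs, so a root lies in (2, 3); Newton's method refines it to λ ≈ 2.1834. p(3) = 8 and p(4) = -40 have opposite signs, so a root lies in (3, 4); Newton's method refines it to λ ≈ 3.3013. p(35) = -536 and p(36) = 536 have opposite signs, so a root lies in (35, 36); Newton's method refines it to λ ≈ 35.5153. Check (Vieta): the three roots sum to 41, matching tr M = 41.
So the eigenvalues of A^T A are ≈ 2.1834, 3.3013, 35.5153 (all ≥ 0, as they must be for A^T A). The largest is λ_max ≈ 35.5153, hence ||A||_2 = sqrt(λ_max) ≈ 5.9595.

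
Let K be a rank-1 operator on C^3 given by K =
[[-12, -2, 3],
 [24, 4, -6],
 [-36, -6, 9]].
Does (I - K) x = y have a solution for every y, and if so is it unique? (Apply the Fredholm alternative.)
(I - K) is singular (det(I - K) = 0, i.e. 1 ∈ sigma(K)). (I - K) x = y is solvable iff y ⊥ ker((I - K)^*) = span{(-12, -2, 3)}, i.e. iff -12y_1 - 2y_2 + 3y_3 = 0. When solvable, the solutions are x = y + c·(1, -2, 3), c arbitrary (ker(I - K) = span{(1, -2, 3)}, dimension 1).

K has rank 1, so it is an outer product K = u v^T: every row of K is a multiple of one row vector. Reading off the entries, u = (1, -2, 3) and v = (-12, -2, 3) (row i of K equals u_i·v^T). A rank-one matrix u v^T satisfies K u = u (v·u) and kills the (2)-dimensional subspace v^⊥, so its characteristic polynomial is lambda^2 (lambda - v·u) with v·u = tr K = 1. Hence the eigenvalues of I - K are 1 (multiplicity 2) and 1 - (1) = 0, so det(I - K) = 0. (Direct check: I - K =
[[13, 2, -3],
 [-24, -3, 6],
 [36, 6, -8]]
has determinant 0.) So 1 is an eigenvalue of K and (I - K) is not invertible. The finite-dimensional Fredholm alternative says: either (I - K) is invertible, or ker(I - K) ≠ {0} and then range(I - K) = ker((I - K)^*)^⊥, with dim ker(I - K) = dim ker((I - K)^*). We are in the second case, so we need both kernels. Kernel of I - K: (I - K) u = u - u (v·u) = u - u = 0, so ker(I - K) = span{u} = span{(1, -2, 3)} (it is exactly 1-dimensional because rank(I - K) = 2). Kernel of the adjoint: K is real, so (I - K)^* = I - K^T = I - v u^T, and (I - v u^T) v = v - v (u·v) = 0; hence ker((I - K)^*) = span{v} = span{(-12, -2, 3)}. Therefore (I - K) x = y is solvable iff <y, v> = 0, i.e. iff -12y_1 - 2y_2 + 3y_3 = 0. When this holds, K y = u (v·y) = 0, so (I - K) y = y and x = y is a particular solution; the full solution set is the line x = y + c·u = y + c·(1, -2, 3), c ∈ C.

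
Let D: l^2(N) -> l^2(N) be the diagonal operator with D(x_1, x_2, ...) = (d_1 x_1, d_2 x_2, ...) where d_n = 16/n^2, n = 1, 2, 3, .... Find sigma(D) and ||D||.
sigma(D) = {16/n^2 : n ≥ 1} ∪ {0}; ||D|| = 16

A bounded diagonal operator on l^2 with diagonal entries d_n has spectrum equal to the closure of {d_n : n ≥ 1}: every d_n is an eigenvalue (with eigenvector e_n), so {d_n} ⊂ sigma(D); the spectrum is closed, so its closure is too; and for lambda not in the closure, (D - lambda I) has bounded inverse (the diagonal entries 1/(d_n - lambda) are bounded). For our sequence d_n = 16/n^2, n = 1, 2, 3, ...:
  - {d_n} = {16/n^2 : n ≥ 1}; the only limit point is 0
  - closure = {16/n^2 : n ≥ 1} ∪ {0}
For the norm: a diagonal operator has ||D|| = sup_n |d_n|. Here d_n = 16/n^2 is positive and decreasing, so sup_n |d_n| = d_1 = 16. So ||D|| = 16.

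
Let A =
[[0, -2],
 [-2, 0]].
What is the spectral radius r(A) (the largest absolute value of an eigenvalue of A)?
r(A) = 2

The eigenvalues of A are the roots of its characteristic polynomial. With M = A (coefficients from the trace and determinant):
  p(λ) = det(λ I - M) = λ^2 - 4.
For λ^2 - 4 the discriminant is 16. It is a perfect square (4^2), so the roots are rational: λ = (0 ± 4)/2 = 2, -2.
Thus the eigenvalues (to 4 decimals) are 2 (modulus 2); -2 (modulus 2). The spectral radius is the largest modulus: r(A) = 2. (Cross-check: r(A) ≤ ||A||_2 ≈ 2; equality holds whenever A is normal, though it can also hold for some non-normal A.)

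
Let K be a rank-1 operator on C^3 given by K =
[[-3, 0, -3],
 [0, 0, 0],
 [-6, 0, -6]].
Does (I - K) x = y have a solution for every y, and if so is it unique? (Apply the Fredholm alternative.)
(I - K) is invertible (det(I - K) = 10 ≠ 0), so for every y in C^3 the equation (I - K) x = y has a unique solution.

K has rank 1, so it is an outer product K = u v^T: every row of K is a multiple of one row vector. Reading off the entries, u = (1, 0, 2) and v = (-3, 0, -3) (row i of K equals u_i·v^T). A rank-one matrix u v^T satisfies K u = u (v·u) and kills the (2)-dimensional subspace v^⊥, so its characteristic polynomial is lambda^2 (lambda - v·u) with v·u = tr K = -9. Hence the eigenvalues of I - K are 1 (multiplicity 2) and 1 - (-9) = 10, so det(I - K) = 10. (Direct check: I - K =
[[4, 0, 3],
 [0, 1, 0],
 [6, 0, 7]]
has determinant 10.) The finite-dimensional Fredholm alternative says: either (I - K) is invertible, or ker(I - K) ≠ {0} and then range(I - K) = ker((I - K)^*)^⊥, with dim ker(I - K) = dim ker((I - K)^*). Since det(I - K) ≠ 0, 1 is not an eigenvalue of K and ker(I - K) = {0}, so we are in the first case: for every y there is a unique x = (I - K)^(-1) y. Explicitly, by the Sherman–Morrison formula, (I - u v^T)^(-1) = I + u v^T/(1 - v·u), i.e. (I - K)^(-1) = I + K/(10).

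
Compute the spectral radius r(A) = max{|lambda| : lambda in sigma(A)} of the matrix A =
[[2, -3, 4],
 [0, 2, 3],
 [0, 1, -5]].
r(A) = (3 + sqrt(61))/2 ≈ 5.4051

The eigenvalues of A are the roots of its characteristic polynomial. With M = A (coefficients from the trace, the sum of principal 2x2 minors, and det A):
  p(λ) = det(λ I - M) = λ^3 + λ^2 - 19λ + 26.
By the rational root theorem any rational root is an integer divisor of 26. Testing λ = 2: p(2) = 8 + 4 - 38 + 26 = 0, so λ = 2 is a root. Dividing out (λ - 2) leaves p(λ) = (λ - 2)(λ^2 + 3λ - 13). For λ^2 + 3λ - 13 the discriminant is 61. It is nonnegative but not a perfect square, so the roots are real and irrational: λ = (-3 ± sqrt(61))/2 ≈ 2.4051, -5.4051.
Thus the eigenvalues (to 4 decimals) are 2.4051 (modulus 2.4051); -5.4051 (modulus 5.4051); 2 (modulus 2). The spectral radius is the largest modulus: r(A) = (3 + sqrt(61))/2 ≈ 5.4051. (Cross-check: r(A) ≤ ||A||_2 ≈ 7.4038; equality holds whenever A is normal, though it can also hold for some non-normal A.)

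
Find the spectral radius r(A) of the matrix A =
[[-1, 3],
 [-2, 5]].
r(A) = (4 + sqrt(12))/2 ≈ 3.7321

The eigenvalues of A are the roots of its characteristic polynomial. With M = A (coefficients from the trace and determinant):
  p(λ) = det(λ I - M) = λ^2 - 4λ + 1.
For λ^2 - 4λ + 1 the discriminant is 12. It is nonnegative but not a perfect square, so the roots are real and irrational: λ = (4 ± sqrt(12))/2 ≈ 3.7321, 0.2679.
Thus the eigenvalues (to 4 decimals) are 3.7321 (modulus 3.7321); 0.2679 (modulus 0.2679). The spectral radius is the largest modulus: r(A) = (4 + sqrt(12))/2 ≈ 3.7321. (Cross-check: r(A) ≤ ||A||_2 ≈ 6.2429; equality holds whenever A is normal, though it can also hold for some non-normal A.)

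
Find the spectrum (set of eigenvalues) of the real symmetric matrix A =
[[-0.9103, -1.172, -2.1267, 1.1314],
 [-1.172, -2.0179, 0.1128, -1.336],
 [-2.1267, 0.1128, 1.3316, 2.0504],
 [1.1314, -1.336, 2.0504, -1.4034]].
sigma(A) ≈ {-4, -3, 1, 3}

A is real symmetric, so its spectrum consists of real eigenvalues. Expanding the characteristic polynomial of the displayed matrix gives
  det(λ I - A) = p(λ) = λ^4 + (3)λ^3 + (-13)λ^2 + (-27)λ + (36).
Solving p(λ) = 0 yields eigenvalues ≈ -4, -3, 1, 3. (A is shown rounded to 4 decimals, so these recover the underlying integer eigenvalues to within that precision.)
Verification: the trace of A = -3 equals the sum of eigenvalues -3, and det(A) ≈ 36.0000 matches the eigenvalue product 36.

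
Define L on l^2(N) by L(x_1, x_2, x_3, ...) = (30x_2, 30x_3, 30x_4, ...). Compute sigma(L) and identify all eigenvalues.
sigma(L) = closed disk {z in C : |z| ≤ 30}; sigma_p(L) = open disk {z in C : |z| < 30}

Note L = 30·V where V is the unit left shift (V x)_k = x_{k+1}; so sigma(L) = 30·sigma(V) and ||L|| = 30||V||. ||L x||^2 = 900sum_{k≥2} |x_k|^2 ≤ 900||x||^2, with equality on {x : x_1 = 0}, so ||L|| = 30. For any lambda with |lambda| < 30, set r = lambda/30 (|r| < 1); the vector x = (1, r, r^2, ...) is in l^2 and satisfies L x = 30(r, r^2, ...) = lambda x, so lambda is an eigenvalue. On the boundary |lambda| = 30 the geometric series diverges, so no l^2 eigenvector exists, but these lambda lie in the approximate point spectrum. Hence sigma(L) is the closed disk of radius 30 and sigma_p(L) is the open disk.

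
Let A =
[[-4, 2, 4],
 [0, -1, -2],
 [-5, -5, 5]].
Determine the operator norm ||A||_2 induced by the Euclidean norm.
||A||_2 ≈ 9.6047 (= sqrt(largest eigenvalue of A^T A))

||A||_2 = sigma_max(A) = sqrt(lambda_max(A^T A)). Form the symmetric matrix M = A^T A =
[[41, 17, -41],
 [17, 30, -15],
 [-41, -15, 45]].
Its characteristic polynomial (trace, sum of principal 2x2 minors, determinant of M give the coefficients) is
  p(λ) = det(λ I - M) = λ^3 - 116λ^2 + 2230λ - 3600.
No integer candidate from the rational root theorem (±divisors of 3600) is a root, so the roots are irrational. The cubic discriminant is Δ = 16492716000 > 0, so there are three distinct real roots. p(1) = -1485 and p(2) = 404 have opposite signs, so a root lies in (1, 2); Newton's method refines it to λ ≈ 1.7759. p(21) = 1335 and p(22) = -36 have opposite signs, so a root lies in (21, 22); Newton's method refines it to λ ≈ 21.9747. p(92) = -1576 and p(93) = 4863 have opposite signs, so a root lies in (92, 93); Newton's method refines it to λ ≈ 92.2494. Check (Vieta): the three roots sum to 116, matching tr M = 116.
So the eigenvalues of A^T A are ≈ 1.7759, 21.9747, 92.2494 (all ≥ 0, as they must be for A^T A). The largest is λ_max ≈ 92.2494, hence ||A||_2 = sqrt(λ_max) ≈ 9.6047.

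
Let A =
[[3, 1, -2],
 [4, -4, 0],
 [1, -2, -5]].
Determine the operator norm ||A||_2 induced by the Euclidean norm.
||A||_2 ≈ 6.9475 (= sqrt(largest eigenvalue of A^T A))

||A||_2 = sigma_max(A) = sqrt(lambda_max(A^T A)). Form the symmetric matrix M = A^T A =
[[26, -15, -11],
 [-15, 21, 8],
 [-11, 8, 29]].
Its characteristic polynomial (trace, sum of principal 2x2 minors, determinant of M give the coefficients) is
  p(λ) = det(λ I - M) = λ^3 - 76λ^2 + 1499λ - 7744.
No integer candidate from the rational root theorem (±divisors of 7744) is a root, so the roots are irrational. The cubic discriminant is Δ = 168855940 > 0, so there are three distinct real roots. p(8) = -104 and p(9) = 320 have opposite signs, so a root lies in (8, 9); Newton's method refines it to λ ≈ 8.2244. p(19) = 160 and p(20) = -164 have opposite signs, so a root lies in (19, 20); Newton's method refines it to λ ≈ 19.5073. p(48) = -304 and p(49) = 880 have opposite signs, so a root lies in (48, 49); Newton's method refines it to λ ≈ 48.2682. Check (Vieta): the three roots sum to 76, matching tr M = 76.
So the eigenvalues of A^T A are ≈ 8.2244, 19.5073, 48.2682 (all ≥ 0, as they must be for A^T A). The largest is λ_max ≈ 48.2682, hence ||A||_2 = sqrt(λ_max) ≈ 6.9475.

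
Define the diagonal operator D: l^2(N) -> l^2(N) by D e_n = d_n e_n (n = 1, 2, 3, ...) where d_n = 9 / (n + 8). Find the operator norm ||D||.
||D|| = 1 (attained at n = 1)

For D diagonal, ||D|| = sup_n |d_n| = sup_n 9/(n + 8). This is positive and strictly decreasing in n, so the supremum is attained at n = 1: d_1 = 9/(1 + 8) = 1. Hence ||D|| = 1.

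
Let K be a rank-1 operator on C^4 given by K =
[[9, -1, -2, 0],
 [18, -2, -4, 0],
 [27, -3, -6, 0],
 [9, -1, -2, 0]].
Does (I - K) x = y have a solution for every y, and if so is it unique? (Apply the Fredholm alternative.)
(I - K) is singular (det(I - K) = 0, i.e. 1 ∈ sigma(K)). (I - K) x = y is solvable iff y ⊥ ker((I - K)^*) = span{(9, -1, -2, 0)}, i.e. iff 9y_1 - y_2 - 2y_3 = 0. When solvable, the solutions are x = y + c·(1, 2, 3, 1), c arbitrary (ker(I - K) = span{(1, 2, 3, 1)}, dimension 1).

K has rank 1, so it is an outer product K = u v^T: every row of K is a multiple of one row vector. Reading off the entries, u = (1, 2, 3, 1) and v = (9, -1, -2, 0) (row i of K equals u_i·v^T). A rank-one matrix u v^T satisfies K u = u (v·u) and kills the (3)-dimensional subspace v^⊥, so its characteristic polynomial is lambda^3 (lambda - v·u) with v·u = tr K = 1. Hence the eigenvalues of I - K are 1 (multiplicity 3) and 1 - (1) = 0, so det(I - K) = 0. (Direct check: I - K =
[[-8, 1, 2, 0],
 [-18, 3, 4, 0],
 [-27, 3, 7, 0],
 [-9, 1, 2, 1]]
has determinant 0.) So 1 is an eigenvalue of K and (I - K) is not invertible. The finite-dimensional Fredholm alternative says: either (I - K) is invertible, or ker(I - K) ≠ {0} and then range(I - K) = ker((I - K)^*)^⊥, with dim ker(I - K) = dim ker((I - K)^*). We are in the second case, so we need both kernels. Kernel of I - K: (I - K) u = u - u (v·u) = u - u = 0, so ker(I - K) = span{u} = span{(1, 2, 3, 1)} (it is exactly 1-dimensional because rank(I - K) = 3). Kernel of the adjoint: K is real, so (I - K)^* = I - K^T = I - v u^T, and (I - v u^T) v = v - v (u·v) = 0; hence ker((I - K)^*) = span{v} = span{(9, -1, -2, 0)}. Therefore (I - K) x = y is solvable iff <y, v> = 0, i.e. iff 9y_1 - y_2 - 2y_3 = 0. When this holds, K y = u (v·y) = 0, so (I - K) y = y and x = y is a particular solution; the full solution set is the line x = y + c·u = y + c·(1, 2, 3, 1), c ∈ C.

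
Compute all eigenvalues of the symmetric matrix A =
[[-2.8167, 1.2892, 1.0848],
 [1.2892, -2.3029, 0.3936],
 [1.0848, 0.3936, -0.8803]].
sigma(A) ≈ {-4, -2, 0}

A is real symmetric, so its spectrum consists of real eigenvalues. Expanding the characteristic polynomial of the displayed matrix gives
  det(λ I - A) = p(λ) = λ^3 + (6)λ^2 + (8)λ + (0).
Solving p(λ) = 0 yields eigenvalues ≈ -4, -2, 0. (A is shown rounded to 4 decimals, so these recover the underlying integer eigenvalues to within that precision.)
Verification: the trace of A = -6 equals the sum of eigenvalues -6, and det(A) ≈ 0.0003 matches the eigenvalue product 0.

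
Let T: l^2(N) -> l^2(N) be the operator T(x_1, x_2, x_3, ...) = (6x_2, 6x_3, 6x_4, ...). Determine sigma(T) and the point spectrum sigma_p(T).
sigma(T) = closed disk {z in C : |z| ≤ 6}; sigma_p(T) = open disk {z in C : |z| < 6}

Note T = 6·V where V is the unit left shift (V x)_k = x_{k+1}; so sigma(T) = 6·sigma(V) and ||T|| = 6||V||. ||T x||^2 = 36sum_{k≥2} |x_k|^2 ≤ 36||x||^2, with equality on {x : x_1 = 0}, so ||T|| = 6. For any lambda with |lambda| < 6, set r = lambda/6 (|r| < 1); the vector x = (1, r, r^2, ...) is in l^2 and satisfies T x = 6(r, r^2, ...) = lambda x, so lambda is an eigenvalue. On the boundary |lambda| = 6 the geometric series diverges, so no l^2 eigenvector exists, but these lambda lie in the approximate point spectrum. Hence sigma(T) is the closed disk of radius 6 and sigma_p(T) is the open disk.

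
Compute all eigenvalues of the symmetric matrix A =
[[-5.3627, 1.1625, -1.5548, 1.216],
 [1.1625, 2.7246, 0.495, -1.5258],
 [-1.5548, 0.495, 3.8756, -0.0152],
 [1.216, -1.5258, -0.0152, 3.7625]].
sigma(A) ≈ {-6, 2, 4, 5}

A is real symmetric, so its spectrum consists of real eigenvalues. Expanding the characteristic polynomial of the displayed matrix gives
  det(λ I - A) = p(λ) = λ^4 + (-5)λ^3 + (-28)λ^2 + (188.002)λ + (-240.006).
Solving p(λ) = 0 yields eigenvalues ≈ -6, 2, 4, 5. (A is shown rounded to 4 decimals, so these recover the underlying integer eigenvalues to within that precision.)
Verification: the trace of A = 5 equals the sum of eigenvalues 5, and det(A) ≈ -240.0060 matches the eigenvalue product -240.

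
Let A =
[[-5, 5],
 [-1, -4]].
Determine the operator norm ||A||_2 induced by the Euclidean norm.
||A||_2 = sqrt((67 + sqrt(1989))/2) ≈ 7.4699 (= sqrt(largest eigenvalue of A^T A))

||A||_2 = sigma_max(A) = sqrt(lambda_max(A^T A)). Form the symmetric matrix M = A^T A =
[[26, -21],
 [-21, 41]].
Its characteristic polynomial (trace, determinant of M give the coefficients) is
  p(λ) = det(λ I - M) = λ^2 - 67λ + 625.
For λ^2 - 67λ + 625 the discriminant is 1989. It is nonnegative but not a perfect square, so the roots are real and irrational: λ = (67 ± sqrt(1989))/2 ≈ 55.7991, 11.2009.
So the eigenvalues of A^T A are ≈ 11.2009, 55.7991 (all ≥ 0, as they must be for A^T A). The largest is λ_max = (67 + sqrt(1989))/2 ≈ 55.7991, hence ||A||_2 = sqrt(λ_max) = sqrt((67 + sqrt(1989))/2) ≈ 7.4699.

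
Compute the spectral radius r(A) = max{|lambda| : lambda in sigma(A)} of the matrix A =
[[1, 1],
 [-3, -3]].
r(A) = 2

The eigenvalues of A are the roots of its characteristic polynomial. With M = A (coefficients from the trace and determinant):
  p(λ) = det(λ I - M) = λ^2 + 2λ.
For λ^2 + 2λ the discriminant is 4. It is a perfect square (2^2), so the roots are rational: λ = (-2 ± 2)/2 = 0, -2.
Thus the eigenvalues (to 4 decimals) are 0 (modulus 0); -2 (modulus 2). The spectral radius is the largest modulus: r(A) = 2. (Cross-check: r(A) ≤ ||A||_2 ≈ 4.4721; equality holds whenever A is normal, though it can also hold for some non-normal A.)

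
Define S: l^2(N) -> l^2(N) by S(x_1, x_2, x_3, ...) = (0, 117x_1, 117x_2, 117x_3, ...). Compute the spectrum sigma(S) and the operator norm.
sigma(S) = closed disk {z in C : |z| ≤ 117}; ||S|| = 117

Note S = 117·U where U is the unit right shift (U x)_k = x_{k-1} (with x_0 := 0); so ||S|| = 117||U|| and sigma(S) = 117·sigma(U). ||S x||^2 = sum_{k≥1} |117x_k|^2 = 13689||x||^2, so ||S|| = 117 and sigma(S) ⊂ {|z| ≤ 117}. For any |lambda| < 117, the equation (S - lambda I) x = 0 forces x_1 = 0, then 117x_k = lambda x_{k+1} ⇒ x = 0, so S has no eigenvalues. But (S - lambda I) is not surjective for |lambda| < 117: solving (S - lambda I) x = e_1 would require x_n proportional to (lambda/117)^(-n), which is not in l^2. So every |lambda| < 117 lies in the residual spectrum. The boundary |lambda| = 117 is in the approximate point spectrum (the spectrum is closed). Hence sigma(S) is the closed disk of radius 117.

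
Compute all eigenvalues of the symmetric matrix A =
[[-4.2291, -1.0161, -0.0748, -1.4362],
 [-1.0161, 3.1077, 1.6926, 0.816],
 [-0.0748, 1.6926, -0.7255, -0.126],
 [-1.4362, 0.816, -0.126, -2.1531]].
sigma(A) ≈ {-5, -2, -1, 4}

A is real symmetric, so its spectrum consists of real eigenvalues. Expanding the characteristic polynomial of the displayed matrix gives
  det(λ I - A) = p(λ) = λ^4 + (4)λ^3 + (-15)λ^2 + (-58)λ + (-40).
Solving p(λ) = 0 yields eigenvalues ≈ -5, -2, -1, 4. (A is shown rounded to 4 decimals, so these recover the underlying integer eigenvalues to within that precision.)
Verification: the trace of A = -4 equals the sum of eigenvalues -4, and det(A) ≈ -39.9991 matches the eigenvalue product -40.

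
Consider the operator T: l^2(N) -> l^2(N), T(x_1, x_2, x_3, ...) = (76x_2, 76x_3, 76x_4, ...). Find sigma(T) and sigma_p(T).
sigma(T) = closed disk {z in C : |z| ≤ 76}; sigma_p(T) = open disk {z in C : |z| < 76}

Note T = 76·V where V is the unit left shift (V x)_k = x_{k+1}; so sigma(T) = 76·sigma(V) and ||T|| = 76||V||. ||T x||^2 = 5776sum_{k≥2} |x_k|^2 ≤ 5776||x||^2, with equality on {x : x_1 = 0}, so ||T|| = 76. For any lambda with |lambda| < 76, set r = lambda/76 (|r| < 1); the vector x = (1, r, r^2, ...) is in l^2 and satisfies T x = 76(r, r^2, ...) = lambda x, so lambda is an eigenvalue. On the boundary |lambda| = 76 the geometric series diverges, so no l^2 eigenvector exists, but these lambda lie in the approximate point spectrum. Hence sigma(T) is the closed disk of radius 76 and sigma_p(T) is the open disk.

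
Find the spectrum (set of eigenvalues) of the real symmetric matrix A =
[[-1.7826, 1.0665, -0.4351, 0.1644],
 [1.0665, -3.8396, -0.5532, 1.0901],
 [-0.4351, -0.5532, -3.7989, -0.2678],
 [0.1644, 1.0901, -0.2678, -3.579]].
sigma(A) ≈ {-5, -4, -3, -1}

A is real symmetric, so its spectrum consists of real eigenvalues. Expanding the characteristic polynomial of the displayed matrix gives
  det(λ I - A) = p(λ) = λ^4 + (13)λ^3 + (59)λ^2 + (107.0025)λ + (60.0014).
Solving p(λ) = 0 yields eigenvalues ≈ -5, -4, -3, -1. (A is shown rounded to 4 decimals, so these recover the underlying integer eigenvalues to within that precision.)
Verification: the trace of A = -13 equals the sum of eigenvalues -13, and det(A) ≈ 60.0014 matches the eigenvalue product 60.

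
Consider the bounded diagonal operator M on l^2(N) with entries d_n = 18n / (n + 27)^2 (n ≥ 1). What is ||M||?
||M|| = 1/6 (attained at n = 27)

For M diagonal, ||M|| = sup_n |d_n|. Treat f(x) = 18x / (x + 27)^2 for real x > 0. By the quotient rule, f'(x) = 18(27 - x)/(x + 27)^3, which is positive for x < 27 and negative for x > 27. So f has a unique maximum at x = 27, and since 27 is a positive integer, the supremum over n ≥ 1 is attained at n = 27: d_27 = 18·27/(27 + 27)^2 = 18·27/2916 = 1/6. Hence ||M|| = 1/6.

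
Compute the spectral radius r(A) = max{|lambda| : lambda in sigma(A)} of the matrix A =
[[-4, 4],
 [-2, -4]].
r(A) = sqrt(24) ≈ 4.899

The eigenvalues of A are the roots of its characteristic polynomial. With M = A (coefficients from the trace and determinant):
  p(λ) = det(λ I - M) = λ^2 + 8λ + 24.
For λ^2 + 8λ + 24 the discriminant is -32. It is negative, so the roots are the complex-conjugate pair λ = -4 ± (sqrt(32)/2) i ≈ -4 ± 2.8284i. For a conjugate pair the product of the roots equals the constant term, so |λ|^2 = 24 and |λ| = sqrt(24) ≈ 4.899.
Thus the eigenvalues (to 4 decimals) are -4 ± 2.8284i (modulus 4.899). The spectral radius is the largest modulus: r(A) = sqrt(24) ≈ 4.899. (Cross-check: r(A) ≤ ||A||_2 ≈ 6; equality holds whenever A is normal, though it can also hold for some non-normal A.)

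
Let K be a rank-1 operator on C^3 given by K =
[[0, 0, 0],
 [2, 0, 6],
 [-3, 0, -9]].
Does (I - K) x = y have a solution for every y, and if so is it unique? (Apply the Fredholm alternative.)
(I - K) is invertible (det(I - K) = 10 ≠ 0), so for every y in C^3 the equation (I - K) x = y has a unique solution.

K has rank 1, so it is an outer product K = u v^T: every row of K is a multiple of one row vector. Reading off the entries, u = (0, 2, -3) and v = (1, 0, 3) (row i of K equals u_i·v^T). A rank-one matrix u v^T satisfies K u = u (v·u) and kills the (2)-dimensional subspace v^⊥, so its characteristic polynomial is lambda^2 (lambda - v·u) with v·u = tr K = -9. Hence the eigenvalues of I - K are 1 (multiplicity 2) and 1 - (-9) = 10, so det(I - K) = 10. (Direct check: I - K =
[[1, 0, 0],
 [-2, 1, -6],
 [3, 0, 10]]
has determinant 10.) The finite-dimensional Fredholm alternative says: either (I - K) is invertible, or ker(I - K) ≠ {0} and then range(I - K) = ker((I - K)^*)^⊥, with dim ker(I - K) = dim ker((I - K)^*). Since det(I - K) ≠ 0, 1 is not an eigenvalue of K and ker(I - K) = {0}, so we are in the first case: for every y there is a unique x = (I - K)^(-1) y. Explicitly, by the Sherman–Morrison formula, (I - u v^T)^(-1) = I + u v^T/(1 - v·u), i.e. (I - K)^(-1) = I + K/(10).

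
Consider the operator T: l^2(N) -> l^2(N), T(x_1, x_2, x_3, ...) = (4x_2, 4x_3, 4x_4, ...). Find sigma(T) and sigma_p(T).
sigma(T) = closed disk {z in C : |z| ≤ 4}; sigma_p(T) = open disk {z in C : |z| < 4}

Note T = 4·V where V is the unit left shift (V x)_k = x_{k+1}; so sigma(T) = 4·sigma(V) and ||T|| = 4||V||. ||T x||^2 = 16sum_{k≥2} |x_k|^2 ≤ 16||x||^2, with equality on {x : x_1 = 0}, so ||T|| = 4. For any lambda with |lambda| < 4, set r = lambda/4 (|r| < 1); the vector x = (1, r, r^2, ...) is in l^2 and satisfies T x = 4(r, r^2, ...) = lambda x, so lambda is an eigenvalue. On the boundary |lambda| = 4 the geometric series diverges, so no l^2 eigenvector exists, but these lambda lie in the approximate point spectrum. Hence sigma(T) is the closed disk of radius 4 and sigma_p(T) is the open disk.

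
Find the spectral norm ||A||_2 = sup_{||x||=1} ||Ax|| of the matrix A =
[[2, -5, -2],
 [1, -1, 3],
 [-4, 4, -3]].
||A||_2 ≈ 7.9442 (= sqrt(largest eigenvalue of A^T A))

||A||_2 = sigma_max(A) = sqrt(lambda_max(A^T A)). Form the symmetric matrix M = A^T A =
[[21, -27, 11],
 [-27, 42, -5],
 [11, -5, 22]].
Its characteristic polynomial (trace, sum of principal 2x2 minors, determinant of M give the coefficients) is
  p(λ) = det(λ I - M) = λ^3 - 85λ^2 + 1393λ - 729.
No integer candidate from the rational root theorem (±divisors of 729) is a root, so the roots are irrational. The cubic discriminant is Δ = 2956135200 > 0, so there are three distinct real roots. p(0) = -729 and p(1) = 580 have opposite signs, so a root lies in (0, 1); Newton's method refines it to λ ≈ 0.5411. p(21) = 300 and p(22) = -575 have opposite signs, so a root lies in (21, 22); Newton's method refines it to λ ≈ 21.3482. p(63) = -288 and p(64) = 2407 have opposite signs, so a root lies in (63, 64); Newton's method refines it to λ ≈ 63.1107. Check (Vieta): the three roots sum to 85, matching tr M = 85.
So the eigenvalues of A^T A are ≈ 0.5411, 21.3482, 63.1107 (all ≥ 0, as they must be for A^T A). The largest is λ_max ≈ 63.1107, hence ||A||_2 = sqrt(λ_max) ≈ 7.9442.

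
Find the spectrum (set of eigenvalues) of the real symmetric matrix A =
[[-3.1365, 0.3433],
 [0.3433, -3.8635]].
sigma(A) ≈ {-4, -3}

A is real symmetric, so its spectrum consists of real eigenvalues. Expanding the characteristic polynomial of the displayed matrix gives
  det(λ I - A) = p(λ) = λ^2 + (7)λ + (12).
Solving p(λ) = 0 yields eigenvalues ≈ -4, -3. (A is shown rounded to 4 decimals, so these recover the underlying integer eigenvalues to within that precision.)
Verification: the trace of A = -7 equals the sum of eigenvalues -7, and det(A) ≈ 12.0000 matches the eigenvalue product 12.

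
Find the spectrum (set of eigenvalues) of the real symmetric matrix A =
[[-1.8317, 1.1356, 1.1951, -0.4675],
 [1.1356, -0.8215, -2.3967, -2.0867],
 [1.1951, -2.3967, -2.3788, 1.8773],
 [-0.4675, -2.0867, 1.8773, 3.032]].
sigma(A) ≈ {-5, -1, 5} (-1 with multiplicity 2)

A is real symmetric, so its spectrum consists of real eigenvalues. Expanding the characteristic polynomial of the displayed matrix gives
  det(λ I - A) = p(λ) = λ^4 + (2)λ^3 + (-24)λ^2 + (-49.9987)λ + (-24.9987).
Solving p(λ) = 0 yields eigenvalues ≈ -5, -1, -1, 5. (A is shown rounded to 4 decimals, so these recover the underlying integer eigenvalues to within that precision.)
Verification: the trace of A = -2 equals the sum of eigenvalues -2, and det(A) ≈ -24.9987 matches the eigenvalue product -25.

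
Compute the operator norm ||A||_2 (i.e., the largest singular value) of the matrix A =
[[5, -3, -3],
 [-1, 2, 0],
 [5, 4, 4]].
||A||_2 ≈ 7.562 (= sqrt(largest eigenvalue of A^T A))

||A||_2 = sigma_max(A) = sqrt(lambda_max(A^T A)). Form the symmetric matrix M = A^T A =
[[51, 3, 5],
 [3, 29, 25],
 [5, 25, 25]].
Its characteristic polynomial (trace, sum of principal 2x2 minors, determinant of M give the coefficients) is
  p(λ) = det(λ I - M) = λ^3 - 105λ^2 + 2820λ - 4900.
No integer candidate from the rational root theorem (±divisors of 4900) is a root, so the roots are irrational. The cubic discriminant is Δ = 750438000 > 0, so there are three distinct real roots. p(1) = -2184 and p(2) = 328 have opposite signs, so a root lies in (1, 2); Newton's method refines it to λ ≈ 1.8648. p(45) = 500 and p(46) = -24 have opposite signs, so a root lies in (45, 46); Newton's method refines it to λ ≈ 45.9514. p(57) = -112 and p(58) = 552 have opposite signs, so a root lies in (57, 58); Newton's method refines it to λ ≈ 57.1839. Check (Vieta): the three roots sum to 105, matching tr M = 105.
So the eigenvalues of A^T A are ≈ 1.8648, 45.9514, 57.1839 (all ≥ 0, as they must be for A^T A). The largest is λ_max ≈ 57.1839, hence ||A||_2 = sqrt(λ_max) ≈ 7.562.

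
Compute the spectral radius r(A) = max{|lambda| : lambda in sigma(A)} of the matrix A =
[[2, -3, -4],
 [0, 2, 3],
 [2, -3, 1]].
r(A) ≈ 4.6009

The eigenvalues of A are the roots of its characteristic polynomial. With M = A (coefficients from the trace, the sum of principal 2x2 minors, and det A):
  p(λ) = det(λ I - M) = λ^3 - 5λ^2 + 25λ - 20.
No integer candidate from the rational root theorem (±divisors of 20) is a root, so the roots are irrational. The cubic discriminant is Δ = -22675 < 0, so there is one real root and a complex-conjugate pair. p(0) = -20 and p(1) = 1 have opposite signs, so a root lies in (0, 1); Newton's method refines it to λ ≈ 0.9448. Dividing out (λ - (0.9448)) leaves approximately λ^2 - 4.0552λ + 21.1687. For λ^2 - 4.0552λ + 21.1687 the discriminant is -68.23. It is negative, so the remaining roots are the complex-conjugate pair λ ≈ 2.0276 ± 4.1301i. Their product equals the constant term, so |λ|^2 ≈ 21.1687 and |λ| ≈ 4.6009.
Thus the eigenvalues (to 4 decimals) are 0.9448 (modulus 0.9448); 2.0276 ± 4.1301i (modulus 4.6009). The spectral radius is the largest modulus: r(A) ≈ 4.6009. (Cross-check: r(A) ≤ ||A||_2 ≈ 6.6002; equality holds whenever A is normal, though it can also hold for some non-normal A.)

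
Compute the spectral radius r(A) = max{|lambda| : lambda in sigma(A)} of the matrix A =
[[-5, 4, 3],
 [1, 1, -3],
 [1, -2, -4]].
r(A) ≈ 7.4594

The eigenvalues of A are the roots of its characteristic polynomial. With M = A (coefficients from the trace, the sum of principal 2x2 minors, and det A):
  p(λ) = det(λ I - M) = λ^3 + 8λ^2 - 2λ - 45.
No integer candidate from the rational root theorem (±divisors of 45) is a root, so the roots are irrational. The cubic discriminant is Δ = 50733 > 0, so there are three distinct real roots. p(-8) = -29 and p(-7) = 18 have opposite signs, so a root lies in (-8, -7); Newton's method refines it to λ ≈ -7.4594. p(-3) = 6 and p(-2) = -17 have opposite signs, so a root lies in (-3, -2); Newton's method refines it to λ ≈ -2.7413. p(2) = -9 and p(3) = 48 have opposite signs, so a root lies in (2, 3); Newton's method refines it to λ ≈ 2.2007. Check (Vieta): the three roots sum to -8, matching tr M = -8.
Thus the eigenvalues (to 4 decimals) are -7.4594 (modulus 7.4594); -2.7413 (modulus 2.7413); 2.2007 (modulus 2.2007). The spectral radius is the largest modulus: r(A) ≈ 7.4594. (Cross-check: r(A) ≤ ||A||_2 ≈ 8.2426; equality holds whenever A is normal, though it can also hold for some non-normal A.)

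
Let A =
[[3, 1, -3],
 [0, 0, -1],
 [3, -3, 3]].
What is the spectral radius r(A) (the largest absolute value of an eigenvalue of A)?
r(A) ≈ 4.3763

The eigenvalues of A are the roots of its characteristic polynomial. With M = A (coefficients from the trace, the sum of principal 2x2 minors, and det A):
  p(λ) = det(λ I - M) = λ^3 - 6λ^2 + 15λ + 12.
No integer candidate from the rational root theorem (±divisors of 12) is a root, so the roots are irrational. The cubic discriminant is Δ = -18360 < 0, so there is one real root and a complex-conjugate pair. p(-1) = -10 and p(0) = 12 have opposite signs, so a root lies in (-1, 0); Newton's method refines it to λ ≈ -0.6266. Dividing out (λ - (-0.6266)) leaves approximately λ^2 - 6.6266λ + 19.152. For λ^2 - 6.6266λ + 19.152 the discriminant is -32.6966. It is negative, so the remaining roots are the complex-conjugate pair λ ≈ 3.3133 ± 2.859i. Their product equals the constant term, so |λ|^2 ≈ 19.152 and |λ| ≈ 4.3763.
Thus the eigenvalues (to 4 decimals) are -0.6266 (modulus 0.6266); 3.3133 ± 2.859i (modulus 4.3763). The spectral radius is the largest modulus: r(A) ≈ 4.3763. (Cross-check: r(A) ≤ ||A||_2 ≈ 5.3413; equality holds whenever A is normal, though it can also hold for some non-normal A.)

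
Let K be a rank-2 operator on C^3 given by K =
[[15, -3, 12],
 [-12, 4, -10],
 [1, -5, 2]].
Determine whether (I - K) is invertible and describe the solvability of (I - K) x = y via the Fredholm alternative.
(I - K) is invertible (det(I - K) = -20 ≠ 0), so for every y in C^3 the equation (I - K) x = y has a unique solution.

K has rank 2 and factors as K = U V^T = u1 v1^T + u2 v2^T with u1 = (-3, 3, -2), v1 = (-2, 2, -2), u2 = (3, -2, -1), v2 = (3, 1, 2) (multiplying out reproduces the displayed K). The nonzero eigenvalues of U V^T coincide with those of the 2 x 2 matrix G = V^T U = [[v1·u1, v1·u2], [v2·u1, v2·u2]] = [[16, -8], [-10, 5]], and by the Sylvester determinant identity det(I_3 - U V^T) = det(I_2 - V^T U) = det([[-15, 8], [10, -4]]) = (-15)(-4) - (8)(10) = -20. (Direct check: I - K =
[[-14, 3, -12],
 [12, -3, 10],
 [-1, 5, -1]]
has determinant -20.) The finite-dimensional Fredholm alternative says: either (I - K) is invertible, or ker(I - K) ≠ {0} and then range(I - K) = ker((I - K)^*)^⊥, with dim ker(I - K) = dim ker((I - K)^*). Since det(I - K) ≠ 0, 1 is not an eigenvalue of K and ker(I - K) = {0}, so we are in the first case: for every y there is a unique x = (I - K)^(-1) y. (Explicitly, by the Woodbury identity, (I - U V^T)^(-1) = I + U (I_2 - G)^(-1) V^T.)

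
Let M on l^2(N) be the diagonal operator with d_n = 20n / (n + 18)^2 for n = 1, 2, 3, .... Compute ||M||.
||M|| = 5/18 (attained at n = 18)

For M diagonal, ||M|| = sup_n |d_n|. Treat f(x) = 20x / (x + 18)^2 for real x > 0. By the quotient rule, f'(x) = 20(18 - x)/(x + 18)^3, which is positive for x < 18 and negative for x > 18. So f has a unique maximum at x = 18, and since 18 is a positive integer, the supremum over n ≥ 1 is attained at n = 18: d_18 = 20·18/(18 + 18)^2 = 20·18/1296 = 5/18. Hence ||M|| = 5/18.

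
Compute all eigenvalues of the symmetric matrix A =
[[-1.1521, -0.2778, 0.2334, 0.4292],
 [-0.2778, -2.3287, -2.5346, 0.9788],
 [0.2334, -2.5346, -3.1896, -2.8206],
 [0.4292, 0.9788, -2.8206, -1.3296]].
sigma(A) ≈ {-6, -3, -1, 2}

A is real symmetric, so its spectrum consists of real eigenvalues. Expanding the characteristic polynomial of the displayed matrix gives
  det(λ I - A) = p(λ) = λ^4 + (8)λ^3 + (7)λ^2 + (-35.9986)λ + (-36).
Solving p(λ) = 0 yields eigenvalues ≈ -6, -3, -1, 2. (A is shown rounded to 4 decimals, so these recover the underlying integer eigenvalues to within that precision.)
Verification: the trace of A = -8 equals the sum of eigenvalues -8, and det(A) ≈ -35.9991 matches the eigenvalue product -36.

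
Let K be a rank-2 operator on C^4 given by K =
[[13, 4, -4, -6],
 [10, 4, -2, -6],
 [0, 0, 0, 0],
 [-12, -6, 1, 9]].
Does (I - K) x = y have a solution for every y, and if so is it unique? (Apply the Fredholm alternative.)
(I - K) is invertible (det(I - K) = 32 ≠ 0), so for every y in C^4 the equation (I - K) x = y has a unique solution.

K has rank 2 and factors as K = U V^T = u1 v1^T + u2 v2^T with u1 = (2, 2, 0, -3), v1 = (2, 2, 1, -3), u2 = (-3, -2, 0, 2), v2 = (-3, 0, 2, 0) (multiplying out reproduces the displayed K). The nonzero eigenvalues of U V^T coincide with those of the 2 x 2 matrix G = V^T U = [[v1·u1, v1·u2], [v2·u1, v2·u2]] = [[17, -16], [-6, 9]], and by the Sylvester determinant identity det(I_4 - U V^T) = det(I_2 - V^T U) = det([[-16, 16], [6, -8]]) = (-16)(-8) - (16)(6) = 32. (Direct check: I - K =
[[-12, -4, 4, 6],
 [-10, -3, 2, 6],
 [0, 0, 1, 0],
 [12, 6, -1, -8]]
has determinant 32.) The finite-dimensional Fredholm alternative says: either (I - K) is invertible, or ker(I - K) ≠ {0} and then range(I - K) = ker((I - K)^*)^⊥, with dim ker(I - K) = dim ker((I - K)^*). Since det(I - K) ≠ 0, 1 is not an eigenvalue of K and ker(I - K) = {0}, so we are in the first case: for every y there is a unique x = (I - K)^(-1) y. (Explicitly, by the Woodbury identity, (I - U V^T)^(-1) = I + U (I_2 - G)^(-1) V^T.)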